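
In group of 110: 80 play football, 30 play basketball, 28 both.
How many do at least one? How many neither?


|A∪B| = 80+30-28 = 82
Neither = 110-82 = 28

At least one: 82; Neither: 28


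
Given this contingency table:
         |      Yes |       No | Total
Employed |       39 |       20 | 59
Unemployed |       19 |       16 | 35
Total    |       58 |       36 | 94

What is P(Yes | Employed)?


P(Yes | Employed) = 39/(39+20) = 39/59

P(Yes|Employed) = 39/59 ≈ 66.10%


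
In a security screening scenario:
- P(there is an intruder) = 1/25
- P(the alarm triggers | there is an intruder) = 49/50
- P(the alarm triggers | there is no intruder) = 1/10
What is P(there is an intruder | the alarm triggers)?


Using Bayes' theorem:
P(A|B) = P(B|A)·P(A) / P(B)

P(the alarm triggers) = 49/50 × 1/25 + 1/10 × 24/25
= 49/1250 + 12/125 = 169/1250

P(there is an intruder|the alarm triggers) = (49/1250) / (169/1250) = 49/169

P(there is an intruder|the alarm triggers) = 49/169 ≈ 28.99%


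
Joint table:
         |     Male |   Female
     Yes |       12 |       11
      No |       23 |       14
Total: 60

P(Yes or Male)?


P(Yes∨Male) = P(Yes) + P(Male) - P(Yes∧Male)
= (23 + 35 - 12)/60 = 46/60 = 23/30

P = 23/30 ≈ 76.67%


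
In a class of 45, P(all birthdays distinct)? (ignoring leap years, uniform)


P(all different) = Π(365-i)/365 for i=0..44
= (365/365)×(364/365)×...×(321/365)
= 0.059024

P ≈ 0.0590 ≈ 5.90%


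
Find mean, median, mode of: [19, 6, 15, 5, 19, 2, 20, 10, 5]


Sorted: [2, 5, 5, 6, 10, 15, 19, 19, 20]
Mean = 101/9
Median = 10
Freq: {19: 2, 6: 1, 15: 1, 5: 2, 2: 1, 20: 1, 10: 1}
Mode: [5, 19]

Mean=101/9, Median=10, Mode=[5, 19]


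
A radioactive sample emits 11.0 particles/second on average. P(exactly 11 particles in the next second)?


Poisson(λ=11.0): P(X=11) = e^(-λ)×λ^k/k!
= e^(-11.0) × 11.0^11 / 11!
≈ 1.670170079e-05 × 285311670611 / 39916800 ≈ 0.119378

P(X=11) ≈ 0.119378 ≈ 11.94%


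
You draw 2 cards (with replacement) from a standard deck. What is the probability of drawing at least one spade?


P(not a spade) = 39/52 = 3/4
P(none in 2 draws) = (3/4)^2 = 9/16
P(≥1 spade) = 1 - 9/16 = 7/16

P = 7/16 ≈ 43.75%


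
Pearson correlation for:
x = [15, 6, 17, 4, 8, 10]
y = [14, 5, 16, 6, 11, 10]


n=6, Σx=60, Σy=62, Σxy=724, Σx²=730, Σy²=734
r = (6×724 - 60×62)/√((6×730 - 60²)(6×734 - 62²))
= 624/√(780×560) = 624/√436800 ≈ 624/660.9085 ≈ 0.9442

r ≈ 0.9442


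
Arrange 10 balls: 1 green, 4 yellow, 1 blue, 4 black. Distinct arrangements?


10!/(1!×4!×1!×4!) = 6300

6300


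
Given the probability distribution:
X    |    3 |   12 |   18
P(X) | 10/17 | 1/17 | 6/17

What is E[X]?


E[X] = Σ x·P(X=x)
= (3)×(10/17) + (12)×(1/17) + (18)×(6/17)
= 150/17

E[X] = 150/17


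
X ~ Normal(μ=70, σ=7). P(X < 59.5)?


z = (59.5-70)/7 = -1.5
P(Z < -1.5) = 0.0668

P(X < 59.5) ≈ 0.0668


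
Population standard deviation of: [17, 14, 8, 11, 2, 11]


Mean = 63/6 = 21/2
  (17-21/2)²=169/4
  (14-21/2)²=49/4
  (8-21/2)²=25/4
  (11-21/2)²=1/4
  (2-21/2)²=289/4
  (11-21/2)²=1/4
Σ(x-μ)² = 267/2
σ² = (267/2)/6 = 89/4

σ = √(89/4) ≈ 4.7170


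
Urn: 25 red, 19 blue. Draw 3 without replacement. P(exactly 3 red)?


Hypergeometric: C(25,3)×C(19,0)/C(44,3)
= 2300×1/13244 = 575/3311

P(X=3) = 575/3311 ≈ 17.37%


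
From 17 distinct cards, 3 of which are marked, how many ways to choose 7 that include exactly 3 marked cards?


Choose 3 of the 3 marked cards and 4 of the other 14 cards:
C(3,3)×C(14,4) = 1×1001 = 1001

1001


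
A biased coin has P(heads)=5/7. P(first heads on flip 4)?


Geometric: P(X=4) = (1-p)^(k-1)×p = (2/7)^3×5/7 = 40/2401

P(X=4) = 40/2401 ≈ 1.67%


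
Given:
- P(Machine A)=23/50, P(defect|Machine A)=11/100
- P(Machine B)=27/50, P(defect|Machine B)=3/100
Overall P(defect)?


P(B) = Σ P(B|Aᵢ)×P(Aᵢ)
  11/100×23/50 = 253/5000
  3/100×27/50 = 81/5000
Sum = 167/2500

P(defect) = 167/2500 ≈ 6.68%


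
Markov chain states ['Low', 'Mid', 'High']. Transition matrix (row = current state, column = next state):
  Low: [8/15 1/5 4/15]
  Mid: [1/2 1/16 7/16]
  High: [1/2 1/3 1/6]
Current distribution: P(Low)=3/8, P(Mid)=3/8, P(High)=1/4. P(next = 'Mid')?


P(next=Mid) = Σᵢ P(now=i)×P(i→Mid)
= 3/8×1/5 + 3/8×1/16 + 1/4×1/3
= 3/40 + 3/128 + 1/12 = 349/1920

P = 349/1920 ≈ 0.1818


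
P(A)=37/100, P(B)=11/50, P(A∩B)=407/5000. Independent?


P(A)×P(B) = 407/5000
P(A∩B) = 407/5000
Equal ✓ → Independent

Yes, independent


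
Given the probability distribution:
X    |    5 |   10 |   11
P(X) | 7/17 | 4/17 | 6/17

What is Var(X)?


E[X] = 141/17
E[X²] = 1301/17
Var(X) = E[X²] - (E[X])² = 1301/17 - 19881/289 = 2236/289

Var(X) = 2236/289 ≈ 7.7370


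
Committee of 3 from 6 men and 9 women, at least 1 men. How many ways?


Count by #men:
  1M,2W: C(6,1)×C(9,2)=216
  2M,1W: C(6,2)×C(9,1)=135
  3M,0W: C(6,3)×C(9,0)=20
Total = 371

371


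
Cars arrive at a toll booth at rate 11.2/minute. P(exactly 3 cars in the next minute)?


Poisson(λ=11.2): P(X=3) = e^(-λ)×λ^k/k!
= e^(-11.2) × 11.2^3 / 3!
≈ 1.367419607e-05 × 1404.928 / 6 ≈ 0.003202

P(X=3) ≈ 0.003202 ≈ 0.32%


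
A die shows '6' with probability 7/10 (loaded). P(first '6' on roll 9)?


Geometric: P(X=9) = (1-p)^(k-1)×p = (3/10)^8×7/10 = 45927/1000000000

P(X=9) = 45927/1000000000 ≈ 0.00%


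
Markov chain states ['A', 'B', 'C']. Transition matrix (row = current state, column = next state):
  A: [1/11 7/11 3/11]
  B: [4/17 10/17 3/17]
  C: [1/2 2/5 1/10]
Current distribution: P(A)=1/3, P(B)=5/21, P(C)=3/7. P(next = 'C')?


P(next=C) = Σᵢ P(now=i)×P(i→C)
= 1/3×3/11 + 5/21×3/17 + 3/7×1/10
= 1/11 + 5/119 + 3/70 = 2301/13090

P = 2301/13090 ≈ 0.1758


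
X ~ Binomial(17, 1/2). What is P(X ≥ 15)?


P(X ≥ 15) = Σ P(X=i) for i=15..17
P(X=15) = 17/16384
P(X=16) = 17/131072
P(X=17) = 1/131072
Sum = 77/65536

P(X ≥ 15) = 77/65536 ≈ 0.12%


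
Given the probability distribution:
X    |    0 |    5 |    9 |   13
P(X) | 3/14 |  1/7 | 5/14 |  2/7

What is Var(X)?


E[X] = 107/14
E[X²] = 1131/14
Var(X) = E[X²] - (E[X])² = 1131/14 - 11449/196 = 4385/196

Var(X) = 4385/196 ≈ 22.3724


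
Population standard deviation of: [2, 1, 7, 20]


Mean = 30/4 = 15/2
  (2-15/2)²=121/4
  (1-15/2)²=169/4
  (7-15/2)²=1/4
  (20-15/2)²=625/4
Σ(x-μ)² = 229
σ² = 229/4

σ = √(229/4) ≈ 7.5664


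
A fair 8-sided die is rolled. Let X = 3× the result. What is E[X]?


E[die] = (1+8)/2 = 9/2
E[X] = 3 × 9/2 = 27/2

E[X] = 27/2


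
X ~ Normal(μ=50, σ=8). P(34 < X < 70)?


z₁=(34-50)/8=-2.0, z₂=(70-50)/8=2.5
P = Φ(2.5) - Φ(-2.0) = 0.993790 - 0.022750 = 0.971040 ≈ 0.9710

P(34 < X < 70) ≈ 0.9710


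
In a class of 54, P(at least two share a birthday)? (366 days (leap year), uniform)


P(all different) = Π(366-i)/366 for i=0..53
= 0.016316
P(match) = 1 - 0.016316 = 0.983684

P ≈ 0.9837 ≈ 98.37%


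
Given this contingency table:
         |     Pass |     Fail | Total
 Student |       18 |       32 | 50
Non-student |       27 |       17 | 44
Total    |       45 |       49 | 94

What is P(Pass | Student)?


P(Pass | Student) = 18/(18+32) = 18/50 = 9/25

P(Pass|Student) = 9/25 ≈ 36.00%


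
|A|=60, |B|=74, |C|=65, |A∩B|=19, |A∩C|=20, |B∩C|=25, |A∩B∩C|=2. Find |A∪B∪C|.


|A∪B∪C| = 60+74+65-19-20-25+2 = 137

|A∪B∪C| = 137


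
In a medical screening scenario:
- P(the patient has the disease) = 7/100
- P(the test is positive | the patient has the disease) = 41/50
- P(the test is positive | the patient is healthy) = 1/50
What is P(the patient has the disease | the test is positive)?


Using Bayes' theorem:
P(A|B) = P(B|A)·P(A) / P(B)

P(the test is positive) = 41/50 × 7/100 + 1/50 × 93/100
= 287/5000 + 93/5000 = 19/250

P(the patient has the disease|the test is positive) = (287/5000) / (19/250) = 287/380

P(the patient has the disease|the test is positive) = 287/380 ≈ 75.53%


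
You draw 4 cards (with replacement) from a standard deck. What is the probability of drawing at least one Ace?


P(not a Ace) = 48/52 = 12/13
P(none in 4 draws) = (12/13)^4 = 20736/28561
P(≥1 Ace) = 1 - 20736/28561 = 7825/28561

P = 7825/28561 ≈ 27.40%


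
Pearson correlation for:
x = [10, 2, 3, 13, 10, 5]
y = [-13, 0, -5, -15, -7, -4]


n=6, Σx=43, Σy=-44, Σxy=-430, Σx²=407, Σy²=484
r = (6×(-430) - 43×(-44))/√((6×407 - 43²)(6×484 - (-44)²))
= -688/√(593×968) = -688/√574024 ≈ -688/757.6437 ≈ -0.9081

r ≈ -0.9081


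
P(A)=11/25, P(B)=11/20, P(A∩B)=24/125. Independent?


P(A)×P(B) = 121/500
P(A∩B) = 24/125
Not equal → NOT independent

No, not independent


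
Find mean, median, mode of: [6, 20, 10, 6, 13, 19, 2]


Sorted: [2, 6, 6, 10, 13, 19, 20]
Mean = 76/7
Median = 10
Freq: {6: 2, 20: 1, 10: 1, 13: 1, 19: 1, 2: 1}
Mode: [6]

Mean=76/7, Median=10, Mode=6


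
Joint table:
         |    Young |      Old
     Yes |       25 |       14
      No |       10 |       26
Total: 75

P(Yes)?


P(Yes) = (25+14)/75 = 39/75 = 13/25

P(Yes) = 13/25 ≈ 52.00%


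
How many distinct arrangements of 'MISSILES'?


Letters: 8, freq: {'M': 1, 'I': 2, 'S': 3, 'L': 1, 'E': 1}
8!/(1!×2!×3!×1!×1!) = 40320/12 = 3360

3360


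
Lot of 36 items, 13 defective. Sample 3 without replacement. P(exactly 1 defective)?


Hypergeometric: C(13,1)×C(23,2)/C(36,3)
= 13×253/7140 = 3289/7140

P(X=1) = 3289/7140 ≈ 46.06%


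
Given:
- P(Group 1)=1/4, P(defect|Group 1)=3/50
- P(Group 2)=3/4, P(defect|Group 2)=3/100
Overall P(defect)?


P(B) = Σ P(B|Aᵢ)×P(Aᵢ)
  3/50×1/4 = 3/200
  3/100×3/4 = 9/400
Sum = 3/80

P(defect) = 3/80 ≈ 3.75%


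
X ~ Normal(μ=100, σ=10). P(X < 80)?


z = (80-100)/10 = -2.0
P(Z < -2.0) = 0.0228

P(X < 80) ≈ 0.0228


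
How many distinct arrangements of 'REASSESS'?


Letters: 8, freq: {'R': 1, 'E': 2, 'A': 1, 'S': 4}
8!/(1!×2!×1!×4!) = 40320/48 = 840

840


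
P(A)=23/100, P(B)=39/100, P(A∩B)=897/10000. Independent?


P(A)×P(B) = 897/10000
P(A∩B) = 897/10000
Equal ✓ → Independent

Yes, independent


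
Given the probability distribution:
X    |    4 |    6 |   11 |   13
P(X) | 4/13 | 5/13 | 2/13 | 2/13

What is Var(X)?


E[X] = 94/13
E[X²] = 824/13
Var(X) = E[X²] - (E[X])² = 824/13 - 8836/169 = 1876/169

Var(X) = 1876/169 ≈ 11.1006


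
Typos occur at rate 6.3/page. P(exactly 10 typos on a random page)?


Poisson(λ=6.3): P(X=10) = e^(-λ)×λ^k/k!
= e^(-6.3) × 6.3^10 / 10!
≈ 0.001836304777 × 98493029.1882 / 3628800 ≈ 0.049841

P(X=10) ≈ 0.049841 ≈ 4.98%


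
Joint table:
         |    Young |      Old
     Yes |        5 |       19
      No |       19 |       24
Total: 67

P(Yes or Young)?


P(Yes∨Young) = P(Yes) + P(Young) - P(Yes∧Young)
= (24 + 24 - 5)/67 = 43/67

P = 43/67 ≈ 64.18%


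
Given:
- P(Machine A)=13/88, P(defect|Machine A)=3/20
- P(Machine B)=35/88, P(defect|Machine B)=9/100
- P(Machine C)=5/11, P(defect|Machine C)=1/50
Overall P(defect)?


P(B) = Σ P(B|Aᵢ)×P(Aᵢ)
  3/20×13/88 = 39/1760
  9/100×35/88 = 63/1760
  1/50×5/11 = 1/110
Sum = 59/880

P(defect) = 59/880 ≈ 6.70%


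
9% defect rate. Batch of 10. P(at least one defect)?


P(all good) = (91/100)^10 = 38941611811810745401/100000000000000000000
P(≥1 defect) = 61058388188189254599/100000000000000000000

P = 61058388188189254599/100000000000000000000 ≈ 61.06%


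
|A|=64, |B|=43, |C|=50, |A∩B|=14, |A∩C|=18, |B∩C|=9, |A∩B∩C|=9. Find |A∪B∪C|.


|A∪B∪C| = 64+43+50-14-18-9+9 = 125

|A∪B∪C| = 125


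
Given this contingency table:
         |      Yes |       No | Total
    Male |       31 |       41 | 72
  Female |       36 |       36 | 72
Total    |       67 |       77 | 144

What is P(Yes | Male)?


P(Yes | Male) = 31/(31+41) = 31/72

P(Yes|Male) = 31/72 ≈ 43.06%


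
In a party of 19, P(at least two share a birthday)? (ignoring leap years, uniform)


P(all different) = Π(365-i)/365 for i=0..18
= 0.620881
P(match) = 1 - 0.620881 = 0.379119

P ≈ 0.3791 ≈ 37.91%


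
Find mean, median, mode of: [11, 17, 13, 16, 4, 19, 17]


Sorted: [4, 11, 13, 16, 17, 17, 19]
Mean = 97/7
Median = 16
Freq: {11: 1, 17: 2, 13: 1, 16: 1, 4: 1, 19: 1}
Mode: [17]

Mean=97/7, Median=16, Mode=17


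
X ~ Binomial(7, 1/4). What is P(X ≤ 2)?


P(X ≤ 2) = Σ P(X=i) for i=0..2
P(X=0) = 2187/16384
P(X=1) = 5103/16384
P(X=2) = 5103/16384
Sum = 12393/16384

P(X ≤ 2) = 12393/16384 ≈ 75.64%


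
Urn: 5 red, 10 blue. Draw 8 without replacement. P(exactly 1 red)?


Hypergeometric: C(5,1)×C(10,7)/C(15,8)
= 5×120/6435 = 40/429

P(X=1) = 40/429 ≈ 9.32%


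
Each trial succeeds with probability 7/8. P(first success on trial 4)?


Geometric: P(X=4) = (1-p)^(k-1)×p = (1/8)^3×7/8 = 7/4096

P(X=4) = 7/4096 ≈ 0.17%


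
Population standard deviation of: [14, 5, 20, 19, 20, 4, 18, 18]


Mean = 118/8 = 59/4
  (14-59/4)²=9/16
  (5-59/4)²=1521/16
  (20-59/4)²=441/16
  (19-59/4)²=289/16
  (20-59/4)²=441/16
  (4-59/4)²=1849/16
  (18-59/4)²=169/16
  (18-59/4)²=169/16
Σ(x-μ)² = 611/2
σ² = (611/2)/8 = 611/16

σ = √(611/16) ≈ 6.1796


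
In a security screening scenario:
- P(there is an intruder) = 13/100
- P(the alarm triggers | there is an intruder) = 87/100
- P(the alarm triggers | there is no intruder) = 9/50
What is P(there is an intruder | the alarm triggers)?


Using Bayes' theorem:
P(A|B) = P(B|A)·P(A) / P(B)

P(the alarm triggers) = 87/100 × 13/100 + 9/50 × 87/100
= 1131/10000 + 783/5000 = 2697/10000

P(there is an intruder|the alarm triggers) = (1131/10000) / (2697/10000) = 13/31

P(there is an intruder|the alarm triggers) = 13/31 ≈ 41.94%


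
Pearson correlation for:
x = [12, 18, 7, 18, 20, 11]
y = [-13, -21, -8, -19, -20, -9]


n=6, Σx=86, Σy=-90, Σxy=-1431, Σx²=1362, Σy²=1516
r = (6×(-1431) - 86×(-90))/√((6×1362 - 86²)(6×1516 - (-90)²))
= -846/√(776×996) = -846/√772896 ≈ -846/879.1450 ≈ -0.9623

r ≈ -0.9623


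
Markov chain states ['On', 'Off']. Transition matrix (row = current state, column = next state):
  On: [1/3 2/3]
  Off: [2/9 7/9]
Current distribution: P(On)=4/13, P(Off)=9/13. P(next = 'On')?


P(next=On) = Σᵢ P(now=i)×P(i→On)
= 4/13×1/3 + 9/13×2/9
= 4/39 + 2/13 = 10/39

P = 10/39 ≈ 0.2564


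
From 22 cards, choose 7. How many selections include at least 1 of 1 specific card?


Complement: C(22,7) - C(21,7) = 170544 - 116280 = 54264

54264


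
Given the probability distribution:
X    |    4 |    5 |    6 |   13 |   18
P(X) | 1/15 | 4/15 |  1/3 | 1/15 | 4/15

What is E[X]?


E[X] = Σ x·P(X=x)
= (4)×(1/15) + (5)×(4/15) + (6)×(1/3) + (13)×(1/15) + (18)×(4/15)
= 139/15

E[X] = 139/15


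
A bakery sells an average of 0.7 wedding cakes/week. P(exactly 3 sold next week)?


Poisson(λ=0.7): P(X=3) = e^(-λ)×λ^k/k!
= e^(-0.7) × 0.7^3 / 3!
≈ 0.4965853038 × 0.343 / 6 ≈ 0.028388

P(X=3) ≈ 0.028388 ≈ 2.84%


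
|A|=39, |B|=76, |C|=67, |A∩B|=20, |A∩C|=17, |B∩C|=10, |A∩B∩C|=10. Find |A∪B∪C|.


|A∪B∪C| = 39+76+67-20-17-10+10 = 145

|A∪B∪C| = 145


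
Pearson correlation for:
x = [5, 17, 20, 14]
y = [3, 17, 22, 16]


n=4, Σx=56, Σy=58, Σxy=968, Σx²=910, Σy²=1038
r = (4×968 - 56×58)/√((4×910 - 56²)(4×1038 - 58²))
= 624/√(504×788) = 624/√397152 ≈ 624/630.2000 ≈ 0.9902

r ≈ 0.9902


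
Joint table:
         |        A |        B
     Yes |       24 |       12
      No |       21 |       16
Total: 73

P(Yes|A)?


P(Yes|A) = 24/(24+21) = 24/45 = 8/15

P = 8/15 ≈ 53.33%


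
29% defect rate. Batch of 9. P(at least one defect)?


P(all good) = (71/100)^9 = 45848500718449031/1000000000000000000
P(≥1 defect) = 954151499281550969/1000000000000000000

P = 954151499281550969/1000000000000000000 ≈ 95.42%


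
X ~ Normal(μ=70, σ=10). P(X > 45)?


z = (45-70)/10 = -2.5
P(X > 45) = 1 - P(Z ≤ -2.5) = 1 - 0.0062 = 0.9938

P(X > 45) ≈ 0.9938


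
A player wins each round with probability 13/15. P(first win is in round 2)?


Geometric: P(X=2) = (1-p)^(k-1)×p = (2/15)^1×13/15 = 26/225

P(X=2) = 26/225 ≈ 11.56%


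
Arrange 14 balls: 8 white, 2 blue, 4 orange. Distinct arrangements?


14!/(8!×2!×4!) = 45045

45045


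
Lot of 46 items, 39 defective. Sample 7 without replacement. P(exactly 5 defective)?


Hypergeometric: C(39,5)×C(7,2)/C(46,7)
= 575757×21/53524680 = 4030299/17841560

P(X=5) = 4030299/17841560 ≈ 22.59%


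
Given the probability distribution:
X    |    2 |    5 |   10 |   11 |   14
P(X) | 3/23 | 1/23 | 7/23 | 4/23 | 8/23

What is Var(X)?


E[X] = 237/23
E[X²] = 2789/23
Var(X) = E[X²] - (E[X])² = 2789/23 - 56169/529 = 7978/529

Var(X) = 7978/529 ≈ 15.0813


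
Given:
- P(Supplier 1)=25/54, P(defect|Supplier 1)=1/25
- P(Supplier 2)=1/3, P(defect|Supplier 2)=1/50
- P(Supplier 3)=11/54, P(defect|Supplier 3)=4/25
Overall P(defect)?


P(B) = Σ P(B|Aᵢ)×P(Aᵢ)
  1/25×25/54 = 1/54
  1/50×1/3 = 1/150
  4/25×11/54 = 22/675
Sum = 13/225

P(defect) = 13/225 ≈ 5.78%


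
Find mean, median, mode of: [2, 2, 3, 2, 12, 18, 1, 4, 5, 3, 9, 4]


Sorted: [1, 2, 2, 2, 3, 3, 4, 4, 5, 9, 12, 18]
Mean = 65/12
Median = 7/2
Freq: {2: 3, 3: 2, 12: 1, 18: 1, 1: 1, 4: 2, 5: 1, 9: 1}
Mode: [2]

Mean=65/12, Median=7/2, Mode=2


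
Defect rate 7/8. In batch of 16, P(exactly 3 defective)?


Binomial: P(X=3) = C(16,3)×p^3×(1-p)^13
= 560 × 343/512 × 1/549755813888 = 12005/17592186044416

P(X=3) = 12005/17592186044416 ≈ 0.00%


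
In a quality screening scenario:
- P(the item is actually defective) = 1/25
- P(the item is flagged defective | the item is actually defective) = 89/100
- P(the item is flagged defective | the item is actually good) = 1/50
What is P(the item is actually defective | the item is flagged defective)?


Using Bayes' theorem:
P(A|B) = P(B|A)·P(A) / P(B)

P(the item is flagged defective) = 89/100 × 1/25 + 1/50 × 24/25
= 89/2500 + 12/625 = 137/2500

P(the item is actually defective|the item is flagged defective) = (89/2500) / (137/2500) = 89/137

P(the item is actually defective|the item is flagged defective) = 89/137 ≈ 64.96%


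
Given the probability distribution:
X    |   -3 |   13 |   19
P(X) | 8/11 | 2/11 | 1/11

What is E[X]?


E[X] = Σ x·P(X=x)
= (-3)×(8/11) + (13)×(2/11) + (19)×(1/11)
= 21/11

E[X] = 21/11


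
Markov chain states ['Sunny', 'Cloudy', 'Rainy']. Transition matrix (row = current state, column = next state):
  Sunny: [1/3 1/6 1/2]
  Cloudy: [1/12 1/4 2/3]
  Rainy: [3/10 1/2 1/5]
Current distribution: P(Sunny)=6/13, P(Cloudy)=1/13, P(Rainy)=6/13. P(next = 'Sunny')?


P(next=Sunny) = Σᵢ P(now=i)×P(i→Sunny)
= 6/13×1/3 + 1/13×1/12 + 6/13×3/10
= 2/13 + 1/156 + 9/65 = 233/780

P = 233/780 ≈ 0.2987


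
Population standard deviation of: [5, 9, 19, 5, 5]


Mean = 43/5
  (5-43/5)²=324/25
  (9-43/5)²=4/25
  (19-43/5)²=2704/25
  (5-43/5)²=324/25
  (5-43/5)²=324/25
Σ(x-μ)² = 736/5
σ² = (736/5)/5 = 736/25

σ = √(736/25) ≈ 5.4259


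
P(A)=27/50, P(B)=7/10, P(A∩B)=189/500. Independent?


P(A)×P(B) = 189/500
P(A∩B) = 189/500
Equal ✓ → Independent

Yes, independent


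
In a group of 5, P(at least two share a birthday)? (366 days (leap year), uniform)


P(all different) = Π(366-i)/366 for i=0..4
= 0.972938
P(match) = 1 - 0.972938 = 0.027062

P ≈ 0.0271 ≈ 2.71%


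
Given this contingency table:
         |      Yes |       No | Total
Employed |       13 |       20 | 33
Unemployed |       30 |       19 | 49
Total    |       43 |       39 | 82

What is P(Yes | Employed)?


P(Yes | Employed) = 13/(13+20) = 13/33

P(Yes|Employed) = 13/33 ≈ 39.39%


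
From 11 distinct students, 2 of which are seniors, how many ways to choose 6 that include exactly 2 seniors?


Choose 2 of the 2 seniors and 4 of the other 9 students:
C(2,2)×C(9,4) = 1×126 = 126

126


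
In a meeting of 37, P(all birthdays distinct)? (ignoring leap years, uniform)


P(all different) = Π(365-i)/365 for i=0..36
= (365/365)×(364/365)×...×(329/365)
= 0.151266

P ≈ 0.1513 ≈ 15.13%


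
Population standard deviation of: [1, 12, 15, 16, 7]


Mean = 51/5
  (1-51/5)²=2116/25
  (12-51/5)²=81/25
  (15-51/5)²=576/25
  (16-51/5)²=841/25
  (7-51/5)²=256/25
Σ(x-μ)² = 774/5
σ² = (774/5)/5 = 774/25

σ = √(774/25) ≈ 5.5642


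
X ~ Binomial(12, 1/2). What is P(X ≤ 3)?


P(X ≤ 3) = Σ P(X=i) for i=0..3
P(X=0) = 1/4096
P(X=1) = 3/1024
P(X=2) = 33/2048
P(X=3) = 55/1024
Sum = 299/4096

P(X ≤ 3) = 299/4096 ≈ 7.30%


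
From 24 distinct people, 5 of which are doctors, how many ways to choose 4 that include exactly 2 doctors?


Choose 2 of the 5 doctors and 2 of the other 19 people:
C(5,2)×C(19,2) = 10×171 = 1710

1710


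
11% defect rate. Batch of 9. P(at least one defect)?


P(all good) = (89/100)^9 = 350356403707485209/1000000000000000000
P(≥1 defect) = 649643596292514791/1000000000000000000

P = 649643596292514791/1000000000000000000 ≈ 64.96%


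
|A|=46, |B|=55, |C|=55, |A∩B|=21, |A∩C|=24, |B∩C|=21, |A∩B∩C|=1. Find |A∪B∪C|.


|A∪B∪C| = 46+55+55-21-24-21+1 = 91

|A∪B∪C| = 91


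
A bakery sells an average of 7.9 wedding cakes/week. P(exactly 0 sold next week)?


Poisson(λ=7.9): P(X=0) = e^(-λ)×λ^k/k!
= e^(-7.9) × 7.9^0 / 0!
≈ 0.0003707435405 × 1 / 1 ≈ 0.000371

P(X=0) ≈ 0.000371 ≈ 0.04%


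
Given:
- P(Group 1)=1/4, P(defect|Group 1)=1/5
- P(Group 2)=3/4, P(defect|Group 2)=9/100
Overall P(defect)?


P(B) = Σ P(B|Aᵢ)×P(Aᵢ)
  1/5×1/4 = 1/20
  9/100×3/4 = 27/400
Sum = 47/400

P(defect) = 47/400 ≈ 11.75%


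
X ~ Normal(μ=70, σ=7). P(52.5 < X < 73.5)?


z₁=(52.5-70)/7=-2.5, z₂=(73.5-70)/7=0.5
P = Φ(0.5) - Φ(-2.5) = 0.691462 - 0.006210 = 0.685252 ≈ 0.6853

P(52.5 < X < 73.5) ≈ 0.6853


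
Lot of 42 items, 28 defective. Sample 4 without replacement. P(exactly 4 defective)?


Hypergeometric: C(28,4)×C(14,0)/C(42,4)
= 20475×1/111930 = 15/82

P(X=4) = 15/82 ≈ 18.29%


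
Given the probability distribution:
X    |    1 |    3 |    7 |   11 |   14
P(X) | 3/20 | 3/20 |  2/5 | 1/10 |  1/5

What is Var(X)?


E[X] = 73/10
E[X²] = 362/5
Var(X) = E[X²] - (E[X])² = 362/5 - 5329/100 = 1911/100

Var(X) = 1911/100 ≈ 19.1100


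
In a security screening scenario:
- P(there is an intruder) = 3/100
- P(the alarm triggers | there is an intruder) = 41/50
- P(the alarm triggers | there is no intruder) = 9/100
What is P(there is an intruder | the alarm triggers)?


Using Bayes' theorem:
P(A|B) = P(B|A)·P(A) / P(B)

P(the alarm triggers) = 41/50 × 3/100 + 9/100 × 97/100
= 123/5000 + 873/10000 = 1119/10000

P(there is an intruder|the alarm triggers) = (123/5000) / (1119/10000) = 82/373

P(there is an intruder|the alarm triggers) = 82/373 ≈ 21.98%


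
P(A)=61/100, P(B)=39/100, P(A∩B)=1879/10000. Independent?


P(A)×P(B) = 2379/10000
P(A∩B) = 1879/10000
Not equal → NOT independent

No, not independent


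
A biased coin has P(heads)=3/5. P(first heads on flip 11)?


Geometric: P(X=11) = (1-p)^(k-1)×p = (2/5)^10×3/5 = 3072/48828125

P(X=11) = 3072/48828125 ≈ 0.01%


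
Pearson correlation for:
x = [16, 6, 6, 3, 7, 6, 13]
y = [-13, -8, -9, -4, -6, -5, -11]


n=7, Σx=57, Σy=-56, Σxy=-537, Σx²=591, Σy²=512
r = (7×(-537) - 57×(-56))/√((7×591 - 57²)(7×512 - (-56)²))
= -567/√(888×448) = -567/√397824 ≈ -567/630.7329 ≈ -0.8990

r ≈ -0.8990


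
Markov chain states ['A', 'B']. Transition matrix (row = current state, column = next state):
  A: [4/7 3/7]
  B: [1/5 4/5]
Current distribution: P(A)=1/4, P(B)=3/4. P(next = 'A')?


P(next=A) = Σᵢ P(now=i)×P(i→A)
= 1/4×4/7 + 3/4×1/5
= 1/7 + 3/20 = 41/140

P = 41/140 ≈ 0.2929


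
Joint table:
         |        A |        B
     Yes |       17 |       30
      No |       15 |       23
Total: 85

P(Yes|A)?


P(Yes|A) = 17/(17+15) = 17/32

P = 17/32 ≈ 53.12%


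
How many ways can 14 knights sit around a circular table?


Circular arrangements of 14 distinct objects: fix one position to break rotational symmetry.
(n-1)! = 13! = 6227020800

6227020800


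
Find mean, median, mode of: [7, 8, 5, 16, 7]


Sorted: [5, 7, 7, 8, 16]
Mean = 43/5
Median = 7
Freq: {7: 2, 8: 1, 5: 1, 16: 1}
Mode: [7]

Mean=43/5, Median=7, Mode=7


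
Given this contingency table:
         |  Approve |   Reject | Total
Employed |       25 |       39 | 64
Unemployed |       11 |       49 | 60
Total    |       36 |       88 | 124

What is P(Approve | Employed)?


P(Approve | Employed) = 25/(25+39) = 25/64

P(Approve|Employed) = 25/64 ≈ 39.06%


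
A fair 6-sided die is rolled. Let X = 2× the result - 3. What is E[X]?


E[die] = (1+6)/2 = 7/2
E[X] = 2×7/2 - 3 = 4

E[X] = 4


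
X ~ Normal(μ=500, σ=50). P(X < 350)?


z = (350-500)/50 = -3.0
P(Z < -3.0) = 0.0013

P(X < 350) ≈ 0.0013


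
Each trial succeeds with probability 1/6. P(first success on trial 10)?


Geometric: P(X=10) = (1-p)^(k-1)×p = (5/6)^9×1/6 = 1953125/60466176

P(X=10) = 1953125/60466176 ≈ 3.23%


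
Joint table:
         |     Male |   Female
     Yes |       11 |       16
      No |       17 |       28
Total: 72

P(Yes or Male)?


P(Yes∨Male) = P(Yes) + P(Male) - P(Yes∧Male)
= (27 + 28 - 11)/72 = 44/72 = 11/18

P = 11/18 ≈ 61.11%


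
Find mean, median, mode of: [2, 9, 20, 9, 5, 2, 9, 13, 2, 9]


Sorted: [2, 2, 2, 5, 9, 9, 9, 9, 13, 20]
Mean = 80/10 = 8
Median = 9
Freq: {2: 3, 9: 4, 20: 1, 5: 1, 13: 1}
Mode: [9]

Mean=8, Median=9, Mode=9


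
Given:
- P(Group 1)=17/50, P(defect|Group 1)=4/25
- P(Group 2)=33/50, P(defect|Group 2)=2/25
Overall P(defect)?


P(B) = Σ P(B|Aᵢ)×P(Aᵢ)
  4/25×17/50 = 34/625
  2/25×33/50 = 33/625
Sum = 67/625

P(defect) = 67/625 ≈ 10.72%


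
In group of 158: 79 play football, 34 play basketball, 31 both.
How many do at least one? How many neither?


|A∪B| = 79+34-31 = 82
Neither = 158-82 = 76

At least one: 82; Neither: 76


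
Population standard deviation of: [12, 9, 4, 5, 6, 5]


Mean = 41/6
  (12-41/6)²=961/36
  (9-41/6)²=169/36
  (4-41/6)²=289/36
  (5-41/6)²=121/36
  (6-41/6)²=25/36
  (5-41/6)²=121/36
Σ(x-μ)² = 281/6
σ² = (281/6)/6 = 281/36

σ = √(281/36) ≈ 2.7938


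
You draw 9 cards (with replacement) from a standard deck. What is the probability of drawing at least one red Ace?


P(not a red Ace) = 50/52 = 25/26
P(none in 9 draws) = (25/26)^9 = 3814697265625/5429503678976
P(≥1 red Ace) = 1 - 3814697265625/5429503678976 = 1614806413351/5429503678976

P = 1614806413351/5429503678976 ≈ 29.74%


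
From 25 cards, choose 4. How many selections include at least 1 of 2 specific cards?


Complement: C(25,4) - C(23,4) = 12650 - 8855 = 3795

3795


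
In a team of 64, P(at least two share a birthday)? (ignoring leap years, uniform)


P(all different) = Π(365-i)/365 for i=0..63
= 0.002810
P(match) = 1 - 0.002810 = 0.997190

P ≈ 0.9972 ≈ 99.72%


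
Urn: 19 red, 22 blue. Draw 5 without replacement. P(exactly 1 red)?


Hypergeometric: C(19,1)×C(22,4)/C(41,5)
= 19×7315/749398 = 7315/39442

P(X=1) = 7315/39442 ≈ 18.55%


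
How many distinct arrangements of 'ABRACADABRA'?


Letters: 11, freq: {'A': 5, 'B': 2, 'R': 2, 'C': 1, 'D': 1}
11!/(5!×2!×2!×1!×1!) = 39916800/480 = 83160

83160


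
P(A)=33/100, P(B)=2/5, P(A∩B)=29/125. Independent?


P(A)×P(B) = 33/250
P(A∩B) = 29/125
Not equal → NOT independent

No, not independent


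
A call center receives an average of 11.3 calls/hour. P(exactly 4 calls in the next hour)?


Poisson(λ=11.3): P(X=4) = e^(-λ)×λ^k/k!
= e^(-11.3) × 11.3^4 / 4!
≈ 1.237292426e-05 × 16304.7361 / 24 ≈ 0.008406

P(X=4) ≈ 0.008406 ≈ 0.84%


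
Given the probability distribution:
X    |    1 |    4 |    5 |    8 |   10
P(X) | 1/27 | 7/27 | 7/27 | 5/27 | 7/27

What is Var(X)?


E[X] = 58/9
E[X²] = 436/9
Var(X) = E[X²] - (E[X])² = 436/9 - 3364/81 = 560/81

Var(X) = 560/81 ≈ 6.9136


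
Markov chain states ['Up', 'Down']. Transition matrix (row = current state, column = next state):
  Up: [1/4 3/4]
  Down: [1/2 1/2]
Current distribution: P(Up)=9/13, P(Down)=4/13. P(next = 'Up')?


P(next=Up) = Σᵢ P(now=i)×P(i→Up)
= 9/13×1/4 + 4/13×1/2
= 9/52 + 2/13 = 17/52

P = 17/52 ≈ 0.3269


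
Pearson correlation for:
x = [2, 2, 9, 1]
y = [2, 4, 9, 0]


n=4, Σx=14, Σy=15, Σxy=93, Σx²=90, Σy²=101
r = (4×93 - 14×15)/√((4×90 - 14²)(4×101 - 15²))
= 162/√(164×179) = 162/√29356 ≈ 162/171.3359 ≈ 0.9455

r ≈ 0.9455


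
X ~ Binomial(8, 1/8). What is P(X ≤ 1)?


P(X ≤ 1) = Σ P(X=i) for i=0..1
P(X=0) = 5764801/16777216
P(X=1) = 823543/2097152
Sum = 12353145/16777216

P(X ≤ 1) = 12353145/16777216 ≈ 73.63%


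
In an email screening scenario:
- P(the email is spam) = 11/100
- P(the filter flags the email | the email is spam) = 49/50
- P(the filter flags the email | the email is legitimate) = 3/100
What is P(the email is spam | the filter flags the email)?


Using Bayes' theorem:
P(A|B) = P(B|A)·P(A) / P(B)

P(the filter flags the email) = 49/50 × 11/100 + 3/100 × 89/100
= 539/5000 + 267/10000 = 269/2000

P(the email is spam|the filter flags the email) = (539/5000) / (269/2000) = 1078/1345

P(the email is spam|the filter flags the email) = 1078/1345 ≈ 80.15%


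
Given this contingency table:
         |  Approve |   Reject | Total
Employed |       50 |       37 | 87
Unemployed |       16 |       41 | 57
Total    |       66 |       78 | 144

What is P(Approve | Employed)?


P(Approve | Employed) = 50/(50+37) = 50/87

P(Approve|Employed) = 50/87 ≈ 57.47%


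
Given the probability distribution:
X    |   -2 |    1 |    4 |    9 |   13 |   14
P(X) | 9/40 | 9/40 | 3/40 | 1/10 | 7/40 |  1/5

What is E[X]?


E[X] = Σ x·P(X=x)
= (-2)×(9/40) + (1)×(9/40) + (4)×(3/40) + (9)×(1/10) + (13)×(7/40) + (14)×(1/5)
= 121/20

E[X] = 121/20


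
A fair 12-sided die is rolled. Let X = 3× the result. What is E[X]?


E[die] = (1+12)/2 = 13/2
E[X] = 3 × 13/2 = 39/2

E[X] = 39/2


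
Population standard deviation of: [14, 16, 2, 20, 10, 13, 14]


Mean = 89/7
  (14-89/7)²=81/49
  (16-89/7)²=529/49
  (2-89/7)²=5625/49
  (20-89/7)²=2601/49
  (10-89/7)²=361/49
  (13-89/7)²=4/49
  (14-89/7)²=81/49
Σ(x-μ)² = 1326/7
σ² = (1326/7)/7 = 1326/49

σ = √(1326/49) ≈ 5.2020


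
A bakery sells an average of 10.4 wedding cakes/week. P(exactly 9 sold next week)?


Poisson(λ=10.4): P(X=9) = e^(-λ)×λ^k/k!
= e^(-10.4) × 10.4^9 / 9!
≈ 3.043248301e-05 × 1423311812.42 / 362880 ≈ 0.119364

P(X=9) ≈ 0.119364 ≈ 11.94%


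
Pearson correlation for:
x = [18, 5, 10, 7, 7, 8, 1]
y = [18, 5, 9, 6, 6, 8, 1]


n=7, Σx=56, Σy=53, Σxy=588, Σx²=612, Σy²=567
r = (7×588 - 56×53)/√((7×612 - 56²)(7×567 - 53²))
= 1148/√(1148×1160) = 1148/√1331680 ≈ 1148/1153.9844 ≈ 0.9948

r ≈ 0.9948


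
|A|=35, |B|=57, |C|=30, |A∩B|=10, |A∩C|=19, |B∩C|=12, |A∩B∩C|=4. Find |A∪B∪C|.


|A∪B∪C| = 35+57+30-10-19-12+4 = 85

|A∪B∪C| = 85


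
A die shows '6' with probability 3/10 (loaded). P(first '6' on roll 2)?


Geometric: P(X=2) = (1-p)^(k-1)×p = (7/10)^1×3/10 = 21/100

P(X=2) = 21/100 ≈ 21.00%


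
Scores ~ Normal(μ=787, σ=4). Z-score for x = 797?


z = (x - μ)/σ = (797 - 787)/4 = 2.5

z = 2.5


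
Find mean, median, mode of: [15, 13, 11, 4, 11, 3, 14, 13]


Sorted: [3, 4, 11, 11, 13, 13, 14, 15]
Mean = 84/8 = 21/2
Median = 12
Freq: {15: 1, 13: 2, 11: 2, 4: 1, 3: 1, 14: 1}
Mode: [11, 13]

Mean=21/2, Median=12, Mode=[11, 13]


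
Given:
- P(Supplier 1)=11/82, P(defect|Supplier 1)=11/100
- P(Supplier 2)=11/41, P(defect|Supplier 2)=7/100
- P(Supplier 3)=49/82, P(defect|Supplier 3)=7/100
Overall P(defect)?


P(B) = Σ P(B|Aᵢ)×P(Aᵢ)
  11/100×11/82 = 121/8200
  7/100×11/41 = 77/4100
  7/100×49/82 = 343/8200
Sum = 309/4100

P(defect) = 309/4100 ≈ 7.54%


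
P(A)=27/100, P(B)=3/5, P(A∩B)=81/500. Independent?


P(A)×P(B) = 81/500
P(A∩B) = 81/500
Equal ✓ → Independent

Yes, independent


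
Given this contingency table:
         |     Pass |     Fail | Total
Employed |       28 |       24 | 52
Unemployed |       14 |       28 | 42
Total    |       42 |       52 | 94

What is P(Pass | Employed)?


P(Pass | Employed) = 28/(28+24) = 28/52 = 7/13

P(Pass|Employed) = 7/13 ≈ 53.85%


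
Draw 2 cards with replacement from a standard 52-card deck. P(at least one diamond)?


P(not a diamond) = 39/52 = 3/4
P(none in 2 draws) = (3/4)^2 = 9/16
P(≥1 diamond) = 1 - 9/16 = 7/16

P = 7/16 ≈ 43.75%


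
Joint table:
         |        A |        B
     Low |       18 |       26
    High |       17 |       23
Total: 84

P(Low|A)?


P(Low|A) = 18/(18+17) = 18/35

P = 18/35 ≈ 51.43%


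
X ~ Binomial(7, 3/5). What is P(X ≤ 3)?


P(X ≤ 3) = Σ P(X=i) for i=0..3
P(X=0) = 128/78125
P(X=1) = 1344/78125
P(X=2) = 6048/78125
P(X=3) = 3024/15625
Sum = 4528/15625

P(X ≤ 3) = 4528/15625 ≈ 28.98%


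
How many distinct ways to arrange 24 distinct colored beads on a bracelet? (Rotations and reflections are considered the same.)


Free circular arrangements: rotations and reflections both identified.
(n-1)!/2 = 23!/2 = 25852016738884976640000/2 = 12926008369442488320000

12926008369442488320000


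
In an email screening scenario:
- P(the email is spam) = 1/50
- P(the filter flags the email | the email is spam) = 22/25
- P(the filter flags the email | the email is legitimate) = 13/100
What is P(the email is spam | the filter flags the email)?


Using Bayes' theorem:
P(A|B) = P(B|A)·P(A) / P(B)

P(the filter flags the email) = 22/25 × 1/50 + 13/100 × 49/50
= 11/625 + 637/5000 = 29/200

P(the email is spam|the filter flags the email) = (11/625) / (29/200) = 88/725

P(the email is spam|the filter flags the email) = 88/725 ≈ 12.14%


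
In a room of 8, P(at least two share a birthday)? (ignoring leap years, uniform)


P(all different) = Π(365-i)/365 for i=0..7
= 0.925665
P(match) = 1 - 0.925665 = 0.074335

P ≈ 0.0743 ≈ 7.43%


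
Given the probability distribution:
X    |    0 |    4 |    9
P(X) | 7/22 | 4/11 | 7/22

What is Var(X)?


E[X] = 95/22
E[X²] = 695/22
Var(X) = E[X²] - (E[X])² = 695/22 - 9025/484 = 6265/484

Var(X) = 6265/484 ≈ 12.9442


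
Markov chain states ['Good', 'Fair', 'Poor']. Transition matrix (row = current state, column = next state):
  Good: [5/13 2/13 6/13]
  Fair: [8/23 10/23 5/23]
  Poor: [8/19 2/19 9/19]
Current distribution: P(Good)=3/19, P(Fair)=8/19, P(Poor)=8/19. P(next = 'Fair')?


P(next=Fair) = Σᵢ P(now=i)×P(i→Fair)
= 3/19×2/13 + 8/19×10/23 + 8/19×2/19
= 6/247 + 80/437 + 16/361 = 27166/107939

P = 27166/107939 ≈ 0.2517


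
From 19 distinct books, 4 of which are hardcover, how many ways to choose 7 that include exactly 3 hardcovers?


Choose 3 of the 4 hardcovers and 4 of the other 15 books:
C(4,3)×C(15,4) = 4×1365 = 5460

5460


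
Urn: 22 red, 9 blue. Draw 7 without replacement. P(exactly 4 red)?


Hypergeometric: C(22,4)×C(9,3)/C(31,7)
= 7315×84/2629575 = 40964/175305

P(X=4) = 40964/175305 ≈ 23.37%


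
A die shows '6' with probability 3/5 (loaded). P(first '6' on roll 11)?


Geometric: P(X=11) = (1-p)^(k-1)×p = (2/5)^10×3/5 = 3072/48828125

P(X=11) = 3072/48828125 ≈ 0.01%


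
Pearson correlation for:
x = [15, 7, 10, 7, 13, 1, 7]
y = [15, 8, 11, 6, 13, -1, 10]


n=7, Σx=60, Σy=62, Σxy=671, Σx²=642, Σy²=716
r = (7×671 - 60×62)/√((7×642 - 60²)(7×716 - 62²))
= 977/√(894×1168) = 977/√1044192 ≈ 977/1021.8571 ≈ 0.9561

r ≈ 0.9561


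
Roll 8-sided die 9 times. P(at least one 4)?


P(no 4)^9 = (7/8)^9 = 40353607/134217728
P(≥1) = 1 - 40353607/134217728 = 93864121/134217728

P = 93864121/134217728 ≈ 69.93%


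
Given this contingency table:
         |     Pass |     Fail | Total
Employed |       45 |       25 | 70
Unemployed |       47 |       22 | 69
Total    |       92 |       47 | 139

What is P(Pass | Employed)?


P(Pass | Employed) = 45/(45+25) = 45/70 = 9/14

P(Pass|Employed) = 9/14 ≈ 64.29%


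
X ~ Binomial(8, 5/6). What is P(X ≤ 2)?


P(X ≤ 2) = Σ P(X=i) for i=0..2
P(X=0) = 1/1679616
P(X=1) = 5/209952
P(X=2) = 175/419904
Sum = 247/559872

P(X ≤ 2) = 247/559872 ≈ 0.04%


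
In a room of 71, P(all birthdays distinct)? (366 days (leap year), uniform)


P(all different) = Π(366-i)/366 for i=0..70
= (366/366)×(365/366)×...×(296/366)
= 0.000694

P ≈ 0.0007 ≈ 0.07%


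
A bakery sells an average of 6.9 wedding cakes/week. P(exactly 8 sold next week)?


Poisson(λ=6.9): P(X=8) = e^(-λ)×λ^k/k!
= e^(-6.9) × 6.9^8 / 8!
≈ 0.001007785429 × 5137983.74429 / 40320 ≈ 0.128422

P(X=8) ≈ 0.128422 ≈ 12.84%


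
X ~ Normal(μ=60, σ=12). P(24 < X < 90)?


z₁=(24-60)/12=-3.0, z₂=(90-60)/12=2.5
P = Φ(2.5) - Φ(-3.0) = 0.993790 - 0.001350 = 0.992440 ≈ 0.9924

P(24 < X < 90) ≈ 0.9924


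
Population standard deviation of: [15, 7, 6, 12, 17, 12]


Mean = 69/6 = 23/2
  (15-23/2)²=49/4
  (7-23/2)²=81/4
  (6-23/2)²=121/4
  (12-23/2)²=1/4
  (17-23/2)²=121/4
  (12-23/2)²=1/4
Σ(x-μ)² = 187/2
σ² = (187/2)/6 = 187/12

σ = √(187/12) ≈ 3.9476


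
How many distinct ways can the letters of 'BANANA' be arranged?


Letters: 6, freq: {'B': 1, 'A': 3, 'N': 2}
6!/(1!×3!×2!) = 720/12 = 60

60


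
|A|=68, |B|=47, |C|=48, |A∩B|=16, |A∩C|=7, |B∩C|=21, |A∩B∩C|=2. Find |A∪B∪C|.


|A∪B∪C| = 68+47+48-16-7-21+2 = 121

|A∪B∪C| = 121


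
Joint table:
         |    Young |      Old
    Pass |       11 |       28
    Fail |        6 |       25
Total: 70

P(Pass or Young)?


P(Pass∨Young) = P(Pass) + P(Young) - P(Pass∧Young)
= (39 + 17 - 11)/70 = 45/70 = 9/14

P = 9/14 ≈ 64.29%


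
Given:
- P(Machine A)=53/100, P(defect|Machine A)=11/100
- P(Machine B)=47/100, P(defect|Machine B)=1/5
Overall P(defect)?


P(B) = Σ P(B|Aᵢ)×P(Aᵢ)
  11/100×53/100 = 583/10000
  1/5×47/100 = 47/500
Sum = 1523/10000

P(defect) = 1523/10000 ≈ 15.23%


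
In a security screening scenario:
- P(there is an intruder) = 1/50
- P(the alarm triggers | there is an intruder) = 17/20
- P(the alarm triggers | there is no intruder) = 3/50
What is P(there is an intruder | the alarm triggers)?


Using Bayes' theorem:
P(A|B) = P(B|A)·P(A) / P(B)

P(the alarm triggers) = 17/20 × 1/50 + 3/50 × 49/50
= 17/1000 + 147/2500 = 379/5000

P(there is an intruder|the alarm triggers) = (17/1000) / (379/5000) = 85/379

P(there is an intruder|the alarm triggers) = 85/379 ≈ 22.43%


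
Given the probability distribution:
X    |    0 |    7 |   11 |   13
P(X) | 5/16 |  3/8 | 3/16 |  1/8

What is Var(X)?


E[X] = 101/16
E[X²] = 995/16
Var(X) = E[X²] - (E[X])² = 995/16 - 10201/256 = 5719/256

Var(X) = 5719/256 ≈ 22.3398


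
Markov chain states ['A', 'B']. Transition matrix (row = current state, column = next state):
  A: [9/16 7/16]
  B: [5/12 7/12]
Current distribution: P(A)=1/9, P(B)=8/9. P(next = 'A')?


P(next=A) = Σᵢ P(now=i)×P(i→A)
= 1/9×9/16 + 8/9×5/12
= 1/16 + 10/27 = 187/432

P = 187/432 ≈ 0.4329


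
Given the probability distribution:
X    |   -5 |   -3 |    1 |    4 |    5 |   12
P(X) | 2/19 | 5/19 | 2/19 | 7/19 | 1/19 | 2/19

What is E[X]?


E[X] = Σ x·P(X=x)
= (-5)×(2/19) + (-3)×(5/19) + (1)×(2/19) + (4)×(7/19) + (5)×(1/19) + (12)×(2/19)
= 34/19

E[X] = 34/19
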